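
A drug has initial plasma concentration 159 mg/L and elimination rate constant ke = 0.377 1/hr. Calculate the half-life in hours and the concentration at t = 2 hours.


t_half = ln(2) / ke = 0.693147 / 0.377 = 1.839 hr
C(t) = C0 * exp(-ke*t) = 159 * exp(-0.377*2)
C(2) = 74.81 mg/L


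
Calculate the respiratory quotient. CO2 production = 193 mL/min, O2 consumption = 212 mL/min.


RQ = VCO2 / VO2
RQ = 193 / 212
RQ = 0.9104


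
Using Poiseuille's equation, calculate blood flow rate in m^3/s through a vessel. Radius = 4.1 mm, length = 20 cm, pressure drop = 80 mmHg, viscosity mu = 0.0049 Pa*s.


Q = pi*r^4*dP / (8*mu*L)
r = 0.0041 m, L = 0.2 m
dP = 80 mmHg = 10665.76 Pa
Q = 0.001208 m^3/s


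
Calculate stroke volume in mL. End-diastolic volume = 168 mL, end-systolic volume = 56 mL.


SV = EDV - ESV
SV = 168 - 56
SV = 112 mL


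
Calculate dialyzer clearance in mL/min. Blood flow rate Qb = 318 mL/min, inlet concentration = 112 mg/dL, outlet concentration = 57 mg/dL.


K = Qb * (Cb_in - Cb_out) / Cb_in
K = 318 * (112 - 57) / 112
K = 156.2 mL/min


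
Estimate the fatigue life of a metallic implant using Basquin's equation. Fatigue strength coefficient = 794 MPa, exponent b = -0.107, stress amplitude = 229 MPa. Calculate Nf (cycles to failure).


sigma_a = sigma_f' * (2Nf)^b
2Nf = (sigma_a/sigma_f')^(1/b)
2Nf = (229/794)^(1/-0.107)
2Nf = 111324.04
Nf = 5.566e+04


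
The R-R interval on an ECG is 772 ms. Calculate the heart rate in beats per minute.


HR = 60 / RR_interval(s)
RR = 772 ms = 0.772 s
HR = 60 / 0.772 = 77.72 bpm


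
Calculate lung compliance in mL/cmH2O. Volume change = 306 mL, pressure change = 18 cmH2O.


C = dV / dP
C = 306 / 18
C = 17 mL/cmH2O


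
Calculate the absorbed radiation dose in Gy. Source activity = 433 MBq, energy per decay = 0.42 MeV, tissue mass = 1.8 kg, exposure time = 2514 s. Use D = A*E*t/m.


A = 433 MBq = 4.3300e+08 Bq
E = 0.42 MeV = 6.7284e-14 J
D = A*E*t/m = 4.3300e+08*6.7284e-14*2514/1.8
D = 0.04069 Gy


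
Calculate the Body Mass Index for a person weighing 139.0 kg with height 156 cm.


BMI = weight / height^2
height = 156 cm = 1.56 m
BMI = 139.0 / 1.56^2
BMI = 57.12 kg/m^2


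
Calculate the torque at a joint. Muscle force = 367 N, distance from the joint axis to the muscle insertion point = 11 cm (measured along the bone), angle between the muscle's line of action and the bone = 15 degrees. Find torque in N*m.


Torque = F * d * sin(theta)   (moment arm = d*sin(theta))
d = 11 cm = 0.11 m
Torque = 367 * 0.11 * sin(15)
Torque = 10.45 N*m


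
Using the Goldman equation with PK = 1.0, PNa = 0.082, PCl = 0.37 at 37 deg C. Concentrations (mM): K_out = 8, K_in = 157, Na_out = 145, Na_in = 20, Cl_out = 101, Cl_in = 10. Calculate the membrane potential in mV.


Vm = (RT/F)*ln((PK*Ko + PNa*Nao + PCl*Cli)/(PK*Ki + PNa*Nai + PCl*Clo))
Numer = 23.59, Denom = 196.01
Vm = -56.59 mV


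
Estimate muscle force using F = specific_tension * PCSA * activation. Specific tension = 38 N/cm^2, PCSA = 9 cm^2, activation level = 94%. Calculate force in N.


F = sigma * PCSA * activation
F = 38 * 9 * 0.94
F = 321.5 N


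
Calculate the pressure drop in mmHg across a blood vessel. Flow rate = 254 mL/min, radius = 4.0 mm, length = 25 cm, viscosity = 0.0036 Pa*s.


dP = 8*mu*L*Q / (pi*r^4)
Q = 254 mL/min = 4.23333e-06 m^3/s
dP = 37.8987 Pa = 37.8987 / 133.322 mmHg = 0.2843 mmHg


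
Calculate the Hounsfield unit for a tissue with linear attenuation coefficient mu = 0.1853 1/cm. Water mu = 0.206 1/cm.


HU = ((mu_tissue - mu_water) / mu_water) * 1000
HU = ((0.1853 - 0.206) / 0.206) * 1000
HU = -100.5


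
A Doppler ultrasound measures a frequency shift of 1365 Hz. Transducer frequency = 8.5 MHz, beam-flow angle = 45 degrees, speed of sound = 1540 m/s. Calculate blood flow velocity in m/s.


v = fd * c / (2 * f0 * cos(theta))
v = 1365 * 1540 / (2 * 8.5000e+06 * cos(45))
v = 0.1749 m/s


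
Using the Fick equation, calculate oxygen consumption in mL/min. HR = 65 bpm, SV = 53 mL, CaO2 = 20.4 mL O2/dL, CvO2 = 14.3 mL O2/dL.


CO = HR*SV = 65*53/1000 = 3.445 L/min
a-v O2 diff = 20.4 - 14.3 = 6.1 mL/dL
VO2 = CO * (CaO2-CvO2) * 10 dL/L
VO2 = 3.445 * 6.1 * 10
VO2 = 210.1 mL/min


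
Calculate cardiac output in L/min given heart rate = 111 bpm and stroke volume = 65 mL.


CO = HR * SV
CO = 111 * 65 / 1000
CO = 7.215 L/min


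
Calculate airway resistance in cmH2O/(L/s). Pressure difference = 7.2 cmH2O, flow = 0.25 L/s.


R = dP / flow
R = 7.2 / 0.25
R = 28.8 cmH2O/(L/s)


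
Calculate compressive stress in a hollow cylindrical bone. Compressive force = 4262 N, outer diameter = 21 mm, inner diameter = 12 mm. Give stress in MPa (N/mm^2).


A = pi*(r_o^2 - r_i^2)
r_o = 10.5 mm, r_i = 6 mm
A = 233.263 mm^2
sigma = F/A = 4262 / 233.263
sigma = 18.27 MPa


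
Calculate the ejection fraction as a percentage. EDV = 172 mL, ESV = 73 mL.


SV = EDV - ESV = 172 - 73 = 99 mL
EF = SV/EDV * 100 = 99/172 * 100
EF = 57.56%


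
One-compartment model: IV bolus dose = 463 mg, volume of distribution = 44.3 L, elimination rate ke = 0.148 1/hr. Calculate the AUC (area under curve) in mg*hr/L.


C0 = Dose/Vd = 463/44.3 = 10.4515 mg/L
AUC = C0/ke = 10.4515/0.148
AUC = 70.62 mg*hr/L


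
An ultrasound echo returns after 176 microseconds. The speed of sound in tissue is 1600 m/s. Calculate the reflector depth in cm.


depth = c * t / 2
t = 176 us = 1.7600e-04 s
depth = 1600 * 1.7600e-04 / 2
depth = 0.1408 m = 14.08 cm


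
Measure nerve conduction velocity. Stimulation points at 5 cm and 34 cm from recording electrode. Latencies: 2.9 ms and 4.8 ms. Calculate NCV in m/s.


Distance = (34 - 5) / 100 = 0.29 m
dt = (4.8 - 2.9) / 1000 = 0.0019 s
NCV = dist / dt = 152.6 m/s


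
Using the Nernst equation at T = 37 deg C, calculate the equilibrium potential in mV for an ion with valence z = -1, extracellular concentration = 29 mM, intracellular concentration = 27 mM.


E = (RT/(zF)) * ln(C_out/C_in)
T = 37 + 273.15 = 310.15 K
E = (8.314 * 310.15 / (-1 * 96485)) * ln(29/27)
E = -1.91 mV


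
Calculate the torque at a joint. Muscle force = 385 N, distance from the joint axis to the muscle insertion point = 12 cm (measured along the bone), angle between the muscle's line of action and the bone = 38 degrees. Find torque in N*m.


Torque = F * d * sin(theta)   (moment arm = d*sin(theta))
d = 12 cm = 0.12 m
Torque = 385 * 0.12 * sin(38)
Torque = 28.44 N*m


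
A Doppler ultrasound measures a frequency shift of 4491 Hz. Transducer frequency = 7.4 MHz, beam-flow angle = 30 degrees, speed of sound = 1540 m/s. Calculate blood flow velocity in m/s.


v = fd * c / (2 * f0 * cos(theta))
v = 4491 * 1540 / (2 * 7.4000e+06 * cos(30))
v = 0.5396 m/s


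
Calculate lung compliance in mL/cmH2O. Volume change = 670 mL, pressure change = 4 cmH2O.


C = dV / dP
C = 670 / 4
C = 167.5 mL/cmH2O


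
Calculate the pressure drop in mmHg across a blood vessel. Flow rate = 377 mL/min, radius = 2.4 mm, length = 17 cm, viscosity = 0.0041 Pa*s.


dP = 8*mu*L*Q / (pi*r^4)
Q = 377 mL/min = 6.28333e-06 m^3/s
dP = 336.138 Pa = 336.138 / 133.322 mmHg = 2.521 mmHg


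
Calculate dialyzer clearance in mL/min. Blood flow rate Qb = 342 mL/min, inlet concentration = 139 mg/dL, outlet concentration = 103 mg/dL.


K = Qb * (Cb_in - Cb_out) / Cb_in
K = 342 * (139 - 103) / 139
K = 88.58 mL/min


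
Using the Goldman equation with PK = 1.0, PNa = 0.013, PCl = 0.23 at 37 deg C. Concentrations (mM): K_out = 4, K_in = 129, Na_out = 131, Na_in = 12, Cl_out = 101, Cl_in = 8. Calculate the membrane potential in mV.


Vm = (RT/F)*ln((PK*Ko + PNa*Nao + PCl*Cli)/(PK*Ki + PNa*Nai + PCl*Clo))
Numer = 7.543, Denom = 152.386
Vm = -80.33 mV


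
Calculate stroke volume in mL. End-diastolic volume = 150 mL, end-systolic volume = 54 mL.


SV = EDV - ESV
SV = 150 - 54
SV = 96 mL


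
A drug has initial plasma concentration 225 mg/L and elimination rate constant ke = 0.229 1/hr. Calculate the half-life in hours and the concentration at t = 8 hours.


t_half = ln(2) / ke = 0.693147 / 0.229 = 3.027 hr
C(t) = C0 * exp(-ke*t) = 225 * exp(-0.229*8)
C(8) = 36.02 mg/L


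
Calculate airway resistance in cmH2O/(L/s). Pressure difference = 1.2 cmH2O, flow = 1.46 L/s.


R = dP / flow
R = 1.2 / 1.46
R = 0.8219 cmH2O/(L/s)


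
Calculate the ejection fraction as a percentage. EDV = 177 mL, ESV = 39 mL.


SV = EDV - ESV = 177 - 39 = 138 mL
EF = SV/EDV * 100 = 138/177 * 100
EF = 77.97%


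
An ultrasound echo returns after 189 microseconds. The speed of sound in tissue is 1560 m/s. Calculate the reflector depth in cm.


depth = c * t / 2
t = 189 us = 1.8900e-04 s
depth = 1560 * 1.8900e-04 / 2
depth = 0.14742 m = 14.742 cm


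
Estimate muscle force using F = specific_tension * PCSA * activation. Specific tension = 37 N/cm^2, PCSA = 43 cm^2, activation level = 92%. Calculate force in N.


F = sigma * PCSA * activation
F = 37 * 43 * 0.92
F = 1464 N


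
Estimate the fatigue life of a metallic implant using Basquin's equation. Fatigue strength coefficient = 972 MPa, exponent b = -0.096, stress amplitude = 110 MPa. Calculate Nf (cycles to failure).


sigma_a = sigma_f' * (2Nf)^b
2Nf = (sigma_a/sigma_f')^(1/b)
2Nf = (110/972)^(1/-0.096)
2Nf = 7.1947624e+09
Nf = 3.5974e+09


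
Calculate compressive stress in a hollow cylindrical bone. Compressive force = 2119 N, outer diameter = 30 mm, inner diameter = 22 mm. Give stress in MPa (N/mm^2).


A = pi*(r_o^2 - r_i^2)
r_o = 15 mm, r_i = 11 mm
A = 326.726 mm^2
sigma = F/A = 2119 / 326.726
sigma = 6.486 MPa


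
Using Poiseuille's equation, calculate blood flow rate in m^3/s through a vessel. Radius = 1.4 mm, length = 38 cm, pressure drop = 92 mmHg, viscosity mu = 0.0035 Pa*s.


Q = pi*r^4*dP / (8*mu*L)
r = 0.0014 m, L = 0.38 m
dP = 92 mmHg = 12265.624 Pa
Q = 1.3913e-05 m^3/s


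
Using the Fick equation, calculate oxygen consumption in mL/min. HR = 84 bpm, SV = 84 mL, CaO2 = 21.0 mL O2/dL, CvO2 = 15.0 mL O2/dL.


CO = HR*SV = 84*84/1000 = 7.056 L/min
a-v O2 diff = 21.0 - 15.0 = 6 mL/dL
VO2 = CO * (CaO2-CvO2) * 10 dL/L
VO2 = 7.056 * 6 * 10
VO2 = 423.4 mL/min


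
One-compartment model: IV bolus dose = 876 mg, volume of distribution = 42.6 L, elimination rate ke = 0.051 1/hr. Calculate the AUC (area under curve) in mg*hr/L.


C0 = Dose/Vd = 876/42.6 = 20.5634 mg/L
AUC = C0/ke = 20.5634/0.051
AUC = 403.2 mg*hr/L


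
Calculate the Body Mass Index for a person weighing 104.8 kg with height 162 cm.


BMI = weight / height^2
height = 162 cm = 1.62 m
BMI = 104.8 / 1.62^2
BMI = 39.93 kg/m^2


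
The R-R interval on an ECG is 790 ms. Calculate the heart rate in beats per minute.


HR = 60 / RR_interval(s)
RR = 790 ms = 0.79 s
HR = 60 / 0.79 = 75.95 bpm


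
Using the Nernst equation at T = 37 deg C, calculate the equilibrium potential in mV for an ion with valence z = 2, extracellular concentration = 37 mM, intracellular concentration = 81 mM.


E = (RT/(zF)) * ln(C_out/C_in)
T = 37 + 273.15 = 310.15 K
E = (8.314 * 310.15 / (2 * 96485)) * ln(37/81)
E = -10.47 mV


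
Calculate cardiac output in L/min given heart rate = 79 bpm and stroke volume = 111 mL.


CO = HR * SV
CO = 79 * 111 / 1000
CO = 8.769 L/min


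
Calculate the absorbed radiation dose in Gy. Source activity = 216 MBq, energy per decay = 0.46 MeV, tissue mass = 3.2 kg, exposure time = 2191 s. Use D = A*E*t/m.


A = 216 MBq = 2.1600e+08 Bq
E = 0.46 MeV = 7.3692e-14 J
D = A*E*t/m = 2.1600e+08*7.3692e-14*2191/3.2
D = 0.0109 Gy


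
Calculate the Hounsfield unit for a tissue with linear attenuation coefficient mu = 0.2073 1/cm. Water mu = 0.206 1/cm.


HU = ((mu_tissue - mu_water) / mu_water) * 1000
HU = ((0.2073 - 0.206) / 0.206) * 1000
HU = 6.311


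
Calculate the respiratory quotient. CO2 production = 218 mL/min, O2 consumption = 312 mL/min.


RQ = VCO2 / VO2
RQ = 218 / 312
RQ = 0.6987


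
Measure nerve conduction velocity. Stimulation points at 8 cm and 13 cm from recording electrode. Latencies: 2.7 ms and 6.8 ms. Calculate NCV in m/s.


Distance = (13 - 8) / 100 = 0.05 m
dt = (6.8 - 2.7) / 1000 = 0.0041 s
NCV = dist / dt = 12.2 m/s


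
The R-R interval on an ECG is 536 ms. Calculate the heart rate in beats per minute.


HR = 60 / RR_interval(s)
RR = 536 ms = 0.536 s
HR = 60 / 0.536 = 111.9 bpm


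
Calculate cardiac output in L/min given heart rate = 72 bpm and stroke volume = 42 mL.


CO = HR * SV
CO = 72 * 42 / 1000
CO = 3.024 L/min


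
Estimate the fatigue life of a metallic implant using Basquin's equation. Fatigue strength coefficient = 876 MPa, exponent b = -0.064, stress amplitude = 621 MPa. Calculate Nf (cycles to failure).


sigma_a = sigma_f' * (2Nf)^b
2Nf = (sigma_a/sigma_f')^(1/b)
2Nf = (621/876)^(1/-0.064)
2Nf = 216.05803
Nf = 108


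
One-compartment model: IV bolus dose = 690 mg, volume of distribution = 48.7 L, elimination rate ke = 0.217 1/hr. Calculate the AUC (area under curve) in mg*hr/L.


C0 = Dose/Vd = 690/48.7 = 14.1684 mg/L
AUC = C0/ke = 14.1684/0.217
AUC = 65.29 mg*hr/L


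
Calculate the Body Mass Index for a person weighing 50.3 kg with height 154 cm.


BMI = weight / height^2
height = 154 cm = 1.54 m
BMI = 50.3 / 1.54^2
BMI = 21.21 kg/m^2


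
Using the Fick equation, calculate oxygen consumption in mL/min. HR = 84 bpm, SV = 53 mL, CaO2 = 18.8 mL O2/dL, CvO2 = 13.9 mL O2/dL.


CO = HR*SV = 84*53/1000 = 4.452 L/min
a-v O2 diff = 18.8 - 13.9 = 4.9 mL/dL
VO2 = CO * (CaO2-CvO2) * 10 dL/L
VO2 = 4.452 * 4.9 * 10
VO2 = 218.1 mL/min


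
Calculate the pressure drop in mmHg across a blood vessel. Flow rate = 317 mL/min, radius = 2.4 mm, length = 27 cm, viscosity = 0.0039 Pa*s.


dP = 8*mu*L*Q / (pi*r^4)
Q = 317 mL/min = 5.28333e-06 m^3/s
dP = 427.003 Pa = 427.003 / 133.322 mmHg = 3.203 mmHg


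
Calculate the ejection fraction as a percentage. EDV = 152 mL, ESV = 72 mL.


SV = EDV - ESV = 152 - 72 = 80 mL
EF = SV/EDV * 100 = 80/152 * 100
EF = 52.63%


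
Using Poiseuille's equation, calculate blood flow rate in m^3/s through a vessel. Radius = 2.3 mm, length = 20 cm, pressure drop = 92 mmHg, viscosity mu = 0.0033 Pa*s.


Q = pi*r^4*dP / (8*mu*L)
r = 0.0023 m, L = 0.2 m
dP = 92 mmHg = 12265.624 Pa
Q = 2.0423e-04 m^3/s


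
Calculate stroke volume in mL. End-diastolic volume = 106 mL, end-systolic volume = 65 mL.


SV = EDV - ESV
SV = 106 - 65
SV = 41 mL


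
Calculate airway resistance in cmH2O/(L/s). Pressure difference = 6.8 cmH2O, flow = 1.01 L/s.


R = dP / flow
R = 6.8 / 1.01
R = 6.733 cmH2O/(L/s)


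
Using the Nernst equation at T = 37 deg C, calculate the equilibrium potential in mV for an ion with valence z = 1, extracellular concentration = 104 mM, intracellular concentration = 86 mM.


E = (RT/(zF)) * ln(C_out/C_in)
T = 37 + 273.15 = 310.15 K
E = (8.314 * 310.15 / (1 * 96485)) * ln(104/86)
E = 5.079 mV


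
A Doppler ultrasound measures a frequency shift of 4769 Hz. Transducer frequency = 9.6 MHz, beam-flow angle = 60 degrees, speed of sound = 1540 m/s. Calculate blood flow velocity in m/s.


v = fd * c / (2 * f0 * cos(theta))
v = 4769 * 1540 / (2 * 9.6000e+06 * cos(60))
v = 0.765 m/s


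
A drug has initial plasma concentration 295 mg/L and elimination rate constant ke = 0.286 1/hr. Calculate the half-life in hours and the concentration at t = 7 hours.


t_half = ln(2) / ke = 0.693147 / 0.286 = 2.424 hr
C(t) = C0 * exp(-ke*t) = 295 * exp(-0.286*7)
C(7) = 39.84 mg/L


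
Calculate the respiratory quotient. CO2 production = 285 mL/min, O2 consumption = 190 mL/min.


RQ = VCO2 / VO2
RQ = 285 / 190
RQ = 1.5


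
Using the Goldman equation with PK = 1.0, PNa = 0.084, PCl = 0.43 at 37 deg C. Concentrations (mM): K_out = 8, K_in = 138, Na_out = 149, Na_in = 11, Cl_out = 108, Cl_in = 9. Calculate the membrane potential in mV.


Vm = (RT/F)*ln((PK*Ko + PNa*Nao + PCl*Cli)/(PK*Ki + PNa*Nai + PCl*Clo))
Numer = 24.386, Denom = 185.364
Vm = -54.21 mV


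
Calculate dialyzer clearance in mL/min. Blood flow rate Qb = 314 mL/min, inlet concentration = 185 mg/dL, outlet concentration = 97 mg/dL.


K = Qb * (Cb_in - Cb_out) / Cb_in
K = 314 * (185 - 97) / 185
K = 149.4 mL/min


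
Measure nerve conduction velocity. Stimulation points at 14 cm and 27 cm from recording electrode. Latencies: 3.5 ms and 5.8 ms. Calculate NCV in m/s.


Distance = (27 - 14) / 100 = 0.13 m
dt = (5.8 - 3.5) / 1000 = 0.0023 s
NCV = dist / dt = 56.52 m/s


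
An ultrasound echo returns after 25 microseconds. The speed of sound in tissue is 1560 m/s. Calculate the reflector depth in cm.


depth = c * t / 2
t = 25 us = 2.5000e-05 s
depth = 1560 * 2.5000e-05 / 2
depth = 0.0195 m = 1.95 cm


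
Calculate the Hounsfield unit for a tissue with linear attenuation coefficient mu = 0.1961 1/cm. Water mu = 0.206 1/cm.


HU = ((mu_tissue - mu_water) / mu_water) * 1000
HU = ((0.1961 - 0.206) / 0.206) * 1000
HU = -48.06


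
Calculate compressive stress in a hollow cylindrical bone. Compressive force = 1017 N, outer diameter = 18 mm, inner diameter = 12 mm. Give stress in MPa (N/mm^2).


A = pi*(r_o^2 - r_i^2)
r_o = 9 mm, r_i = 6 mm
A = 141.372 mm^2
sigma = F/A = 1017 / 141.372
sigma = 7.194 MPa


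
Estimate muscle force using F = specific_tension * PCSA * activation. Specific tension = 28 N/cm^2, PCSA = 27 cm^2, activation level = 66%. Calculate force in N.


F = sigma * PCSA * activation
F = 28 * 27 * 0.66
F = 499 N


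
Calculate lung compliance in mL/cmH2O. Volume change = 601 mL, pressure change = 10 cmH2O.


C = dV / dP
C = 601 / 10
C = 60.1 mL/cmH2O


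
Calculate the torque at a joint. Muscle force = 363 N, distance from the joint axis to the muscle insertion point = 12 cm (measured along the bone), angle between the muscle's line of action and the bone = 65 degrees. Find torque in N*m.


Torque = F * d * sin(theta)   (moment arm = d*sin(theta))
d = 12 cm = 0.12 m
Torque = 363 * 0.12 * sin(65)
Torque = 39.48 N*m


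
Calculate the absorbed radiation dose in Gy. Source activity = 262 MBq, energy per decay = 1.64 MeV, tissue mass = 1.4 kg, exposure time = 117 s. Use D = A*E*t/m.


A = 262 MBq = 2.6200e+08 Bq
E = 1.64 MeV = 2.62728e-13 J
D = A*E*t/m = 2.6200e+08*2.62728e-13*117/1.4
D = 0.005753 Gy


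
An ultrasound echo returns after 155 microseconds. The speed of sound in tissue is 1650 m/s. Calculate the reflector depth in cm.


depth = c * t / 2
t = 155 us = 1.5500e-04 s
depth = 1650 * 1.5500e-04 / 2
depth = 0.127875 m = 12.7875 cm


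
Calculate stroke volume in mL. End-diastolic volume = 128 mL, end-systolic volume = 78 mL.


SV = EDV - ESV
SV = 128 - 78
SV = 50 mL


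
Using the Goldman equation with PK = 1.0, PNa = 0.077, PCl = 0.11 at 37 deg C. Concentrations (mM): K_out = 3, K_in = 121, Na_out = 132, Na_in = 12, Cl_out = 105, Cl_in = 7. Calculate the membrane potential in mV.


Vm = (RT/F)*ln((PK*Ko + PNa*Nao + PCl*Cli)/(PK*Ki + PNa*Nai + PCl*Clo))
Numer = 13.934, Denom = 133.474
Vm = -60.39 mV


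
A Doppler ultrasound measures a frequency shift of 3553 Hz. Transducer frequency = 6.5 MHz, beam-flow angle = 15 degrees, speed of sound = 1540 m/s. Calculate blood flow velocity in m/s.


v = fd * c / (2 * f0 * cos(theta))
v = 3553 * 1540 / (2 * 6.5000e+06 * cos(15))
v = 0.4357 m/s


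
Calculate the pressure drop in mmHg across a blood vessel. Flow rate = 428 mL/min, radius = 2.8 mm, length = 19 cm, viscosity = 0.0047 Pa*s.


dP = 8*mu*L*Q / (pi*r^4)
Q = 428 mL/min = 7.13333e-06 m^3/s
dP = 263.908 Pa = 263.908 / 133.322 mmHg = 1.979 mmHg


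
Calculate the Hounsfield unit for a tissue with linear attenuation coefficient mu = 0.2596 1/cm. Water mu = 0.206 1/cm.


HU = ((mu_tissue - mu_water) / mu_water) * 1000
HU = ((0.2596 - 0.206) / 0.206) * 1000
HU = 260.2


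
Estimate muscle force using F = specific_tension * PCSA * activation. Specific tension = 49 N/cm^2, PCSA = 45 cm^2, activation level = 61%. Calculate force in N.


F = sigma * PCSA * activation
F = 49 * 45 * 0.61
F = 1345 N


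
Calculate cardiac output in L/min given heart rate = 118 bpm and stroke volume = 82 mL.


CO = HR * SV
CO = 118 * 82 / 1000
CO = 9.676 L/min


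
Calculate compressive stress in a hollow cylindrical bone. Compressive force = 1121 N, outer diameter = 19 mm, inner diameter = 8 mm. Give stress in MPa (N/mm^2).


A = pi*(r_o^2 - r_i^2)
r_o = 9.5 mm, r_i = 4 mm
A = 233.263 mm^2
sigma = F/A = 1121 / 233.263
sigma = 4.806 MPa


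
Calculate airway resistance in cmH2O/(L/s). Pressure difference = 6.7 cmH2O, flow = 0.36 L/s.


R = dP / flow
R = 6.7 / 0.36
R = 18.61 cmH2O/(L/s)


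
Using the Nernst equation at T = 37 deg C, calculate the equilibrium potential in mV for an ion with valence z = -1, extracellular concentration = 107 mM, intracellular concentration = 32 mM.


E = (RT/(zF)) * ln(C_out/C_in)
T = 37 + 273.15 = 310.15 K
E = (8.314 * 310.15 / (-1 * 96485)) * ln(107/32)
E = -32.26 mV


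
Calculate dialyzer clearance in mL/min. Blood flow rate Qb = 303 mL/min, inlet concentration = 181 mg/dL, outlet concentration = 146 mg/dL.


K = Qb * (Cb_in - Cb_out) / Cb_in
K = 303 * (181 - 146) / 181
K = 58.59 mL/min


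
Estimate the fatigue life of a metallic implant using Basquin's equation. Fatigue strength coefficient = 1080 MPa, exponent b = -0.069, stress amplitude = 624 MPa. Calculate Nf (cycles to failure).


sigma_a = sigma_f' * (2Nf)^b
2Nf = (sigma_a/sigma_f')^(1/b)
2Nf = (624/1080)^(1/-0.069)
2Nf = 2836.2306
Nf = 1418


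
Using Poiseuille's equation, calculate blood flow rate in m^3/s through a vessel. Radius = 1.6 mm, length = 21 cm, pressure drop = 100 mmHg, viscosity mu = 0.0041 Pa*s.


Q = pi*r^4*dP / (8*mu*L)
r = 0.0016 m, L = 0.21 m
dP = 100 mmHg = 13332.2 Pa
Q = 3.9851e-05 m^3/s


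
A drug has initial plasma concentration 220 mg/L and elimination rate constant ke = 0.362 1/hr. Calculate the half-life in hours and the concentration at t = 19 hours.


t_half = ln(2) / ke = 0.693147 / 0.362 = 1.915 hr
C(t) = C0 * exp(-ke*t) = 220 * exp(-0.362*19)
C(19) = 0.2266 mg/L


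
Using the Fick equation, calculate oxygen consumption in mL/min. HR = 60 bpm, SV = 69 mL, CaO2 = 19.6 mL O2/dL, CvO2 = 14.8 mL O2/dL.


CO = HR*SV = 60*69/1000 = 4.14 L/min
a-v O2 diff = 19.6 - 14.8 = 4.8 mL/dL
VO2 = CO * (CaO2-CvO2) * 10 dL/L
VO2 = 4.14 * 4.8 * 10
VO2 = 198.7 mL/min


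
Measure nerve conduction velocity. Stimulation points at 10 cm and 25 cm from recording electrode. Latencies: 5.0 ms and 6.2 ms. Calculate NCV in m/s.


Distance = (25 - 10) / 100 = 0.15 m
dt = (6.2 - 5.0) / 1000 = 0.0012 s
NCV = dist / dt = 125 m/s


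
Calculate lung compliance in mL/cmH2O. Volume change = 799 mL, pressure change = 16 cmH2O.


C = dV / dP
C = 799 / 16
C = 49.94 mL/cmH2O


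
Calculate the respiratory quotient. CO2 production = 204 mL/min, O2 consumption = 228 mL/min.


RQ = VCO2 / VO2
RQ = 204 / 228
RQ = 0.8947


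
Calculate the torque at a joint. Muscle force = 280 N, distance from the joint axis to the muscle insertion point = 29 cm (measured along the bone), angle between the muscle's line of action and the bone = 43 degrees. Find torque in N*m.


Torque = F * d * sin(theta)   (moment arm = d*sin(theta))
d = 29 cm = 0.29 m
Torque = 280 * 0.29 * sin(43)
Torque = 55.38 N*m


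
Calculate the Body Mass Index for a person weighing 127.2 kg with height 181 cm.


BMI = weight / height^2
height = 181 cm = 1.81 m
BMI = 127.2 / 1.81^2
BMI = 38.83 kg/m^2


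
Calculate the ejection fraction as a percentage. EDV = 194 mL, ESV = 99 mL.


SV = EDV - ESV = 194 - 99 = 95 mL
EF = SV/EDV * 100 = 95/194 * 100
EF = 48.97%


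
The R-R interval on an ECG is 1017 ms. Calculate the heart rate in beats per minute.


HR = 60 / RR_interval(s)
RR = 1017 ms = 1.017 s
HR = 60 / 1.017 = 59 bpm


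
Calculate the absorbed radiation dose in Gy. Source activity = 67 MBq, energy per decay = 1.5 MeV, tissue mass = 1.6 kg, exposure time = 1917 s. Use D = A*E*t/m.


A = 67 MBq = 6.7000e+07 Bq
E = 1.5 MeV = 2.403e-13 J
D = A*E*t/m = 6.7000e+07*2.403e-13*1917/1.6
D = 0.01929 Gy


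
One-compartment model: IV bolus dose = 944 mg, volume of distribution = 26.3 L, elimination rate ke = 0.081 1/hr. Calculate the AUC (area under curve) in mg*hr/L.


C0 = Dose/Vd = 944/26.3 = 35.8935 mg/L
AUC = C0/ke = 35.8935/0.081
AUC = 443.1 mg*hr/L


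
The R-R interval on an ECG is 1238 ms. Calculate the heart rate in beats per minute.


HR = 60 / RR_interval(s)
RR = 1238 ms = 1.238 s
HR = 60 / 1.238 = 48.47 bpm


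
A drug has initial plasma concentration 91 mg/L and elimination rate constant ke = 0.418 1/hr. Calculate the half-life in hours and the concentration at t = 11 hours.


t_half = ln(2) / ke = 0.693147 / 0.418 = 1.658 hr
C(t) = C0 * exp(-ke*t) = 91 * exp(-0.418*11)
C(11) = 0.9165 mg/L


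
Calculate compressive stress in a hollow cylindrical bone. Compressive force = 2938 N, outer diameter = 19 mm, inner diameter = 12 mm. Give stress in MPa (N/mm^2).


A = pi*(r_o^2 - r_i^2)
r_o = 9.5 mm, r_i = 6 mm
A = 170.431 mm^2
sigma = F/A = 2938 / 170.431
sigma = 17.24 MPa


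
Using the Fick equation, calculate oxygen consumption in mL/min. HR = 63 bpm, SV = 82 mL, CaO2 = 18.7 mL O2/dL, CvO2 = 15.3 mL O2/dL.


CO = HR*SV = 63*82/1000 = 5.166 L/min
a-v O2 diff = 18.7 - 15.3 = 3.4 mL/dL
VO2 = CO * (CaO2-CvO2) * 10 dL/L
VO2 = 5.166 * 3.4 * 10
VO2 = 175.6 mL/min


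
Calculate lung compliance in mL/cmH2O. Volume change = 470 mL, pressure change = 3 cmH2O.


C = dV / dP
C = 470 / 3
C = 156.7 mL/cmH2O


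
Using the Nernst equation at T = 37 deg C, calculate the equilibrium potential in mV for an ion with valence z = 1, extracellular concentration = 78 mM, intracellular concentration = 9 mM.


E = (RT/(zF)) * ln(C_out/C_in)
T = 37 + 273.15 = 310.15 K
E = (8.314 * 310.15 / (1 * 96485)) * ln(78/9)
E = 57.71 mV


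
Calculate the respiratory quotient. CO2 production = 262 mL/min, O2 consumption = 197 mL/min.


RQ = VCO2 / VO2
RQ = 262 / 197
RQ = 1.33


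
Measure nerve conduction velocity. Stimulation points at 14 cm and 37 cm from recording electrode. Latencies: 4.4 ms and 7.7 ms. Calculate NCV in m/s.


Distance = (37 - 14) / 100 = 0.23 m
dt = (7.7 - 4.4) / 1000 = 0.0033 s
NCV = dist / dt = 69.7 m/s


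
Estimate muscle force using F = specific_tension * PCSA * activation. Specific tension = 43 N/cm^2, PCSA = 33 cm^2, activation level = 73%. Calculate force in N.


F = sigma * PCSA * activation
F = 43 * 33 * 0.73
F = 1036 N


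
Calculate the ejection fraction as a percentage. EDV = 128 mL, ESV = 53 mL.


SV = EDV - ESV = 128 - 53 = 75 mL
EF = SV/EDV * 100 = 75/128 * 100
EF = 58.59%


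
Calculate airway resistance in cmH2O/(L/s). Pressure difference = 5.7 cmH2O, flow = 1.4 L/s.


R = dP / flow
R = 5.7 / 1.4
R = 4.071 cmH2O/(L/s)


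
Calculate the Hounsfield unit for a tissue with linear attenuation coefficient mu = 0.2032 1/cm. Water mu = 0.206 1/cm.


HU = ((mu_tissue - mu_water) / mu_water) * 1000
HU = ((0.2032 - 0.206) / 0.206) * 1000
HU = -13.59


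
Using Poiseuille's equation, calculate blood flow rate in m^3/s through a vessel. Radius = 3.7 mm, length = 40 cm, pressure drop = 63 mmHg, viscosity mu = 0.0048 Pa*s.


Q = pi*r^4*dP / (8*mu*L)
r = 0.0037 m, L = 0.4 m
dP = 63 mmHg = 8399.286 Pa
Q = 3.2196e-04 m^3/s


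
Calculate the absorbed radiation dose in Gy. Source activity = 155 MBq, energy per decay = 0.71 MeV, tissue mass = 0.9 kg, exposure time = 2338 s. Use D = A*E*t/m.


A = 155 MBq = 1.5500e+08 Bq
E = 0.71 MeV = 1.13742e-13 J
D = A*E*t/m = 1.5500e+08*1.13742e-13*2338/0.9
D = 0.0458 Gy


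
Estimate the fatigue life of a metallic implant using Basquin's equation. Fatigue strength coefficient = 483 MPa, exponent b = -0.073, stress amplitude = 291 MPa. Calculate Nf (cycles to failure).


sigma_a = sigma_f' * (2Nf)^b
2Nf = (sigma_a/sigma_f')^(1/b)
2Nf = (291/483)^(1/-0.073)
2Nf = 1033.809
Nf = 516.9


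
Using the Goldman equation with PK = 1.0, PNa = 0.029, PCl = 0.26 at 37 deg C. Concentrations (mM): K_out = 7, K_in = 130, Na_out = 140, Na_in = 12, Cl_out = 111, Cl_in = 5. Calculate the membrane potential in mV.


Vm = (RT/F)*ln((PK*Ko + PNa*Nao + PCl*Cli)/(PK*Ki + PNa*Nai + PCl*Clo))
Numer = 12.36, Denom = 159.208
Vm = -68.3 mV


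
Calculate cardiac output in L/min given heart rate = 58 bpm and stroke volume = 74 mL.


CO = HR * SV
CO = 58 * 74 / 1000
CO = 4.292 L/min


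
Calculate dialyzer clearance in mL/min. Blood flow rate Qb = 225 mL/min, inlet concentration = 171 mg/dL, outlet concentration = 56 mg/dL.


K = Qb * (Cb_in - Cb_out) / Cb_in
K = 225 * (171 - 56) / 171
K = 151.3 mL/min


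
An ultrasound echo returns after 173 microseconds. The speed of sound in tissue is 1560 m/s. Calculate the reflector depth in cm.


depth = c * t / 2
t = 173 us = 1.7300e-04 s
depth = 1560 * 1.7300e-04 / 2
depth = 0.13494 m = 13.494 cm


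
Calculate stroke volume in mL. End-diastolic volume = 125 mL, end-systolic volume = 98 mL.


SV = EDV - ESV
SV = 125 - 98
SV = 27 mL


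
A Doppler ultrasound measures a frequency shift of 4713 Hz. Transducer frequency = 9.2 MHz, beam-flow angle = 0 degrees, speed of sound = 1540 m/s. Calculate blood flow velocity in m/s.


v = fd * c / (2 * f0 * cos(theta))
v = 4713 * 1540 / (2 * 9.2000e+06 * cos(0))
v = 0.3945 m/s


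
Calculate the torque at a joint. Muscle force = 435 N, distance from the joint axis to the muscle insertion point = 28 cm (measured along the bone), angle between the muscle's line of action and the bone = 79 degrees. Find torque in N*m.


Torque = F * d * sin(theta)   (moment arm = d*sin(theta))
d = 28 cm = 0.28 m
Torque = 435 * 0.28 * sin(79)
Torque = 119.6 N*m


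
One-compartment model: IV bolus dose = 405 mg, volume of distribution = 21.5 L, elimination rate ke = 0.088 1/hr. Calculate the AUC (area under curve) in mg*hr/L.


C0 = Dose/Vd = 405/21.5 = 18.8372 mg/L
AUC = C0/ke = 18.8372/0.088
AUC = 214.1 mg*hr/L


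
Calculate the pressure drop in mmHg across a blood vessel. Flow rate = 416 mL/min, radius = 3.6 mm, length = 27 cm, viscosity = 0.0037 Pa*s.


dP = 8*mu*L*Q / (pi*r^4)
Q = 416 mL/min = 6.93333e-06 m^3/s
dP = 105.012 Pa = 105.012 / 133.322 mmHg = 0.7877 mmHg


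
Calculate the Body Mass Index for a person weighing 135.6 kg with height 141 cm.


BMI = weight / height^2
height = 141 cm = 1.41 m
BMI = 135.6 / 1.41^2
BMI = 68.21 kg/m^2


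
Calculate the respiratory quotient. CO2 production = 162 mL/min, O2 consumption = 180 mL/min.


RQ = VCO2 / VO2
RQ = 162 / 180
RQ = 0.9


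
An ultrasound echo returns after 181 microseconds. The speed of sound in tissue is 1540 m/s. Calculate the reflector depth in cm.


depth = c * t / 2
t = 181 us = 1.8100e-04 s
depth = 1540 * 1.8100e-04 / 2
depth = 0.13937 m = 13.937 cm


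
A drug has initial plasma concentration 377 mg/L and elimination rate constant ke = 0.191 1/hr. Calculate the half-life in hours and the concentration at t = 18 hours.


t_half = ln(2) / ke = 0.693147 / 0.191 = 3.629 hr
C(t) = C0 * exp(-ke*t) = 377 * exp(-0.191*18)
C(18) = 12.11 mg/L


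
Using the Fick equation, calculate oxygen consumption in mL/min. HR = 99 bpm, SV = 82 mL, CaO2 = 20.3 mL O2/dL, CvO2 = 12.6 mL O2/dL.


CO = HR*SV = 99*82/1000 = 8.118 L/min
a-v O2 diff = 20.3 - 12.6 = 7.7 mL/dL
VO2 = CO * (CaO2-CvO2) * 10 dL/L
VO2 = 8.118 * 7.7 * 10
VO2 = 625.1 mL/min


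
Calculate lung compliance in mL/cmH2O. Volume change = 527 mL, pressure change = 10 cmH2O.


C = dV / dP
C = 527 / 10
C = 52.7 mL/cmH2O


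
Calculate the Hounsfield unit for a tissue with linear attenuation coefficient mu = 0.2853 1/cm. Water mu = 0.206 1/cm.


HU = ((mu_tissue - mu_water) / mu_water) * 1000
HU = ((0.2853 - 0.206) / 0.206) * 1000
HU = 385


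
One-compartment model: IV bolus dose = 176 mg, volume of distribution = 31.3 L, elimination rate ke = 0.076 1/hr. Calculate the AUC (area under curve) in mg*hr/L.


C0 = Dose/Vd = 176/31.3 = 5.623 mg/L
AUC = C0/ke = 5.623/0.076
AUC = 73.99 mg*hr/L


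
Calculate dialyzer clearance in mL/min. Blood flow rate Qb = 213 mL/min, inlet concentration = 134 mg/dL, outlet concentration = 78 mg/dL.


K = Qb * (Cb_in - Cb_out) / Cb_in
K = 213 * (134 - 78) / 134
K = 89.01 mL/min


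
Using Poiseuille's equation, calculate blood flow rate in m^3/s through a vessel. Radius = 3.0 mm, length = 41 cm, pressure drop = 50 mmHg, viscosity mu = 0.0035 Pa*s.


Q = pi*r^4*dP / (8*mu*L)
r = 0.003 m, L = 0.41 m
dP = 50 mmHg = 6666.1 Pa
Q = 1.4776e-04 m^3/s


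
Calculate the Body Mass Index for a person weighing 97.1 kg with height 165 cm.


BMI = weight / height^2
height = 165 cm = 1.65 m
BMI = 97.1 / 1.65^2
BMI = 35.67 kg/m^2


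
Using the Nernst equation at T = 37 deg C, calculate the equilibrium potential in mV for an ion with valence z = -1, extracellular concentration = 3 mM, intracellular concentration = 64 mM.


E = (RT/(zF)) * ln(C_out/C_in)
T = 37 + 273.15 = 310.15 K
E = (8.314 * 310.15 / (-1 * 96485)) * ln(3/64)
E = 81.79 mV


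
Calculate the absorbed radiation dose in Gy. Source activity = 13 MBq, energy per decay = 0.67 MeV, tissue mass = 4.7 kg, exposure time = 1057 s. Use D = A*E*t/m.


A = 13 MBq = 1.3000e+07 Bq
E = 0.67 MeV = 1.07334e-13 J
D = A*E*t/m = 1.3000e+07*1.07334e-13*1057/4.7
D = 3.1380e-04 Gy


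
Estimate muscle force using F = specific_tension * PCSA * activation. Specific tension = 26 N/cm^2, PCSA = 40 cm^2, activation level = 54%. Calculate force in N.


F = sigma * PCSA * activation
F = 26 * 40 * 0.54
F = 561.6 N


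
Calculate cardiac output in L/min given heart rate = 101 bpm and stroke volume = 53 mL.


CO = HR * SV
CO = 101 * 53 / 1000
CO = 5.353 L/min


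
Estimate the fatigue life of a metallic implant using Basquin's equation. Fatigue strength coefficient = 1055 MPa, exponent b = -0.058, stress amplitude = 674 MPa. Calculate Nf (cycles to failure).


sigma_a = sigma_f' * (2Nf)^b
2Nf = (sigma_a/sigma_f')^(1/b)
2Nf = (674/1055)^(1/-0.058)
2Nf = 2264.8748
Nf = 1132


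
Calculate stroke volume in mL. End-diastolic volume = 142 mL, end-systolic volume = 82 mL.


SV = EDV - ESV
SV = 142 - 82
SV = 60 mL


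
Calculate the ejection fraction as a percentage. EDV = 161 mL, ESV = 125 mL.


SV = EDV - ESV = 161 - 125 = 36 mL
EF = SV/EDV * 100 = 36/161 * 100
EF = 22.36%


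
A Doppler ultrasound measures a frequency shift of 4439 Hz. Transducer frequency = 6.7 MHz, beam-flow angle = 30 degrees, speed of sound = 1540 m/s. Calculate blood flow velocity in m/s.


v = fd * c / (2 * f0 * cos(theta))
v = 4439 * 1540 / (2 * 6.7000e+06 * cos(30))
v = 0.5891 m/s


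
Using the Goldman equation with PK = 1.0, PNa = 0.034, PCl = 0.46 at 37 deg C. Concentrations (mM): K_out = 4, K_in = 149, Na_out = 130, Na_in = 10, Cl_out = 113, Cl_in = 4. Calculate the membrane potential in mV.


Vm = (RT/F)*ln((PK*Ko + PNa*Nao + PCl*Cli)/(PK*Ki + PNa*Nai + PCl*Clo))
Numer = 10.26, Denom = 201.32
Vm = -79.55 mV


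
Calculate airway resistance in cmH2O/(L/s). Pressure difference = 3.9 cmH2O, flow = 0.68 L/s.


R = dP / flow
R = 3.9 / 0.68
R = 5.735 cmH2O/(L/s)


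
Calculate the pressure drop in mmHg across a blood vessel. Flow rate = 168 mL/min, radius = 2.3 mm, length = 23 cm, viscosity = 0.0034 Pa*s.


dP = 8*mu*L*Q / (pi*r^4)
Q = 168 mL/min = 2.8e-06 m^3/s
dP = 199.248 Pa = 199.248 / 133.322 mmHg = 1.494 mmHg


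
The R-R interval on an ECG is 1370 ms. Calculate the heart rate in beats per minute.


HR = 60 / RR_interval(s)
RR = 1370 ms = 1.37 s
HR = 60 / 1.37 = 43.8 bpm


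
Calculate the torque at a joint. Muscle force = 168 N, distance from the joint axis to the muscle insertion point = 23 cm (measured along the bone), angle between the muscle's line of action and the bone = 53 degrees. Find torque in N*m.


Torque = F * d * sin(theta)   (moment arm = d*sin(theta))
d = 23 cm = 0.23 m
Torque = 168 * 0.23 * sin(53)
Torque = 30.86 N*m


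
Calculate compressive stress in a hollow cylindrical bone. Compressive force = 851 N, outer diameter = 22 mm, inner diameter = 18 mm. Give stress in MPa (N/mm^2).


A = pi*(r_o^2 - r_i^2)
r_o = 11 mm, r_i = 9 mm
A = 125.664 mm^2
sigma = F/A = 851 / 125.664
sigma = 6.772 MPa


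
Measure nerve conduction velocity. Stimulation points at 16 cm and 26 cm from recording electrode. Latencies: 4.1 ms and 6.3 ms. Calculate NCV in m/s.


Distance = (26 - 16) / 100 = 0.1 m
dt = (6.3 - 4.1) / 1000 = 0.0022 s
NCV = dist / dt = 45.45 m/s


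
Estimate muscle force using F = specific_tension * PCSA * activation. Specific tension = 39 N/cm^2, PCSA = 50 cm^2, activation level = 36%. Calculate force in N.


F = sigma * PCSA * activation
F = 39 * 50 * 0.36
F = 702 N


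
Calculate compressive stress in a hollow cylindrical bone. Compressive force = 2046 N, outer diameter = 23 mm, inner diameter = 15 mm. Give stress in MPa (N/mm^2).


A = pi*(r_o^2 - r_i^2)
r_o = 11.5 mm, r_i = 7.5 mm
A = 238.761 mm^2
sigma = F/A = 2046 / 238.761
sigma = 8.569 MPa


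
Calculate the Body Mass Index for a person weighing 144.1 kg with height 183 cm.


BMI = weight / height^2
height = 183 cm = 1.83 m
BMI = 144.1 / 1.83^2
BMI = 43.03 kg/m^2


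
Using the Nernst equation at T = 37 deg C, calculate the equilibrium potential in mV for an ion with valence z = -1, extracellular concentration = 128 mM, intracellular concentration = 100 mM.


E = (RT/(zF)) * ln(C_out/C_in)
T = 37 + 273.15 = 310.15 K
E = (8.314 * 310.15 / (-1 * 96485)) * ln(128/100)
E = -6.597 mV


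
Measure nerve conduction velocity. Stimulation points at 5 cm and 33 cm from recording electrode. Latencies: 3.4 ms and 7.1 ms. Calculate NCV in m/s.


Distance = (33 - 5) / 100 = 0.28 m
dt = (7.1 - 3.4) / 1000 = 0.0037 s
NCV = dist / dt = 75.68 m/s


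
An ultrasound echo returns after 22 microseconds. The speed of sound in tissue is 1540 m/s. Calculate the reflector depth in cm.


depth = c * t / 2
t = 22 us = 2.2000e-05 s
depth = 1540 * 2.2000e-05 / 2
depth = 0.01694 m = 1.694 cm


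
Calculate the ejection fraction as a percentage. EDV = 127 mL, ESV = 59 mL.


SV = EDV - ESV = 127 - 59 = 68 mL
EF = SV/EDV * 100 = 68/127 * 100
EF = 53.54%


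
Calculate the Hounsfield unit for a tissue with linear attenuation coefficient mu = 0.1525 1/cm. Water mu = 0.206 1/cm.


HU = ((mu_tissue - mu_water) / mu_water) * 1000
HU = ((0.1525 - 0.206) / 0.206) * 1000
HU = -259.7


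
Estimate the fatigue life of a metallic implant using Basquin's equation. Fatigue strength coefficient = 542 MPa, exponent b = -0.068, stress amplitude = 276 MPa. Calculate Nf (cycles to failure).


sigma_a = sigma_f' * (2Nf)^b
2Nf = (sigma_a/sigma_f')^(1/b)
2Nf = (276/542)^(1/-0.068)
2Nf = 20424.436
Nf = 1.021e+04


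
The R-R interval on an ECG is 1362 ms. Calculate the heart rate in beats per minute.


HR = 60 / RR_interval(s)
RR = 1362 ms = 1.362 s
HR = 60 / 1.362 = 44.05 bpm


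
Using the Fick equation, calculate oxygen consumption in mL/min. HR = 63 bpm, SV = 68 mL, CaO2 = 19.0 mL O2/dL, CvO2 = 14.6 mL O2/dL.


CO = HR*SV = 63*68/1000 = 4.284 L/min
a-v O2 diff = 19.0 - 14.6 = 4.4 mL/dL
VO2 = CO * (CaO2-CvO2) * 10 dL/L
VO2 = 4.284 * 4.4 * 10
VO2 = 188.5 mL/min


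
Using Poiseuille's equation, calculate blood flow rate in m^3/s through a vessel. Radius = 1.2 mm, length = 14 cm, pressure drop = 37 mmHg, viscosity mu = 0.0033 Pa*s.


Q = pi*r^4*dP / (8*mu*L)
r = 0.0012 m, L = 0.14 m
dP = 37 mmHg = 4932.914 Pa
Q = 8.6945e-06 m^3/s


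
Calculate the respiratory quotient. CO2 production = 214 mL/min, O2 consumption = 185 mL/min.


RQ = VCO2 / VO2
RQ = 214 / 185
RQ = 1.157
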